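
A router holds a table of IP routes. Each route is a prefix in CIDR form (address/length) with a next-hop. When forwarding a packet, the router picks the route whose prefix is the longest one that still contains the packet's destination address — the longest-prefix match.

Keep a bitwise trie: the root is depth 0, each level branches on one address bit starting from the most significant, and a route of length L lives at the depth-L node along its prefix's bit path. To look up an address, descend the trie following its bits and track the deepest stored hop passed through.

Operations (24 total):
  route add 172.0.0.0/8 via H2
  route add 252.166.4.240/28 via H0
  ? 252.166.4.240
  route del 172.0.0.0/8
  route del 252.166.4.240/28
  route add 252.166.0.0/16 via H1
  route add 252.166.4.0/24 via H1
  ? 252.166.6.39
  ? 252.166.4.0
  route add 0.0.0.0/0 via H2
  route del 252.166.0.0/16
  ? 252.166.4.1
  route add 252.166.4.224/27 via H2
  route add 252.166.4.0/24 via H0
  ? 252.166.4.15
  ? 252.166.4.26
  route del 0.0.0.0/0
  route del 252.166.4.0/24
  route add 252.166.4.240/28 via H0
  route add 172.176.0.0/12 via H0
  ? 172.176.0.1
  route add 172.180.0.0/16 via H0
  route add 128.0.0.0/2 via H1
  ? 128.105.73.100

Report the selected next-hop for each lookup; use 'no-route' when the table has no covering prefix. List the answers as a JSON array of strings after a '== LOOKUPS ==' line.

Apply in order:
  + 172.0.0.0/8 (H2) depth=8
  + 252.166.4.240/28 (H0) depth=28
  Q 252.166.4.240: descend 1111110010100110000001001111 ; hops seen [H0] ; pick H0
  - 172.0.0.0/8 clear@8
  - 252.166.4.240/28 clear@28
  + 252.166.0.0/16 (H1) depth=16
  + 252.166.4.0/24 (H1) depth=24
  Q 252.166.6.39: descend 1111110010100110000001 ; hops seen [H1] ; pick H1
  Q 252.166.4.0: descend 111111001010011000000100 ; hops seen [H1,H1] ; pick H1
  + 0.0.0.0/0 (H2) depth=0
  - 252.166.0.0/16 clear@16
  Q 252.166.4.1: descend 111111001010011000000100 ; hops seen [H2,H1] ; pick H1
  + 252.166.4.224/27 (H2) depth=27
  + 252.166.4.0/24 (H0) depth=24
  Q 252.166.4.15: descend 111111001010011000000100 ; hops seen [H2,H0] ; pick H0
  Q 252.166.4.26: descend 111111001010011000000100 ; hops seen [H2,H0] ; pick H0
  - 0.0.0.0/0 clear@0
  - 252.166.4.0/24 clear@24
  + 252.166.4.240/28 (H0) depth=28
  + 172.176.0.0/12 (H0) depth=12
  Q 172.176.0.1: descend 101011001011 ; hops seen [H0] ; pick H0
  + 172.180.0.0/16 (H0) depth=16
  + 128.0.0.0/2 (H1) depth=2
  Q 128.105.73.100: descend 10 ; hops seen [H1] ; pick H1

== LOOKUPS ==
["H0","H1","H1","H1","H0","H0","H0","H1"]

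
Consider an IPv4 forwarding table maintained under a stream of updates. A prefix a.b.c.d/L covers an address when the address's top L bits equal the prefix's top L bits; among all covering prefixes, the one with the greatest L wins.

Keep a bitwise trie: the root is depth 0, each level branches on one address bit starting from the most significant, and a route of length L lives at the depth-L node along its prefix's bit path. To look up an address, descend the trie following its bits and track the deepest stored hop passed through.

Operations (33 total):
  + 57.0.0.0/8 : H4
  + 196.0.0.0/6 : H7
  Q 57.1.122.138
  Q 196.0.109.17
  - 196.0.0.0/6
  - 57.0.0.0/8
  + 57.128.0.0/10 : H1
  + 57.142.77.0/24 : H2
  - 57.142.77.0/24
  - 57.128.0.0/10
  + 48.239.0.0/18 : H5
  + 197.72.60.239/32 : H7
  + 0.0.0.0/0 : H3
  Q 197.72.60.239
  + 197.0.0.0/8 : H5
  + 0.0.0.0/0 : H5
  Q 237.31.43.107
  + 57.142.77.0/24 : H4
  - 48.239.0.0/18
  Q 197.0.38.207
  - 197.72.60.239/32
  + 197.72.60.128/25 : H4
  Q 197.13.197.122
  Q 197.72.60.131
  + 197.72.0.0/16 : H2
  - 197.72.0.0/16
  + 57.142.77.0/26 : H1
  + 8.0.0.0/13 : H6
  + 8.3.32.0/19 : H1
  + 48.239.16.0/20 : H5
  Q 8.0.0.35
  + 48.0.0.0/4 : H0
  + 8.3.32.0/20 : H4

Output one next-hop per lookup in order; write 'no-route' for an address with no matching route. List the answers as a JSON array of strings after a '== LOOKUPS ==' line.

Trace:
  + 57.0.0.0/8 (H4) depth=8
  + 196.0.0.0/6 (H7) depth=6
  Q 57.1.122.138: descend 00111001 ; hops seen [H4] ; pick H4
  Q 196.0.109.17: descend 110001 ; hops seen [H7] ; pick H7
  - 196.0.0.0/6 clear@6
  - 57.0.0.0/8 clear@8
  + 57.128.0.0/10 (H1) depth=10
  + 57.142.77.0/24 (H2) depth=24
  - 57.142.77.0/24 clear@24
  - 57.128.0.0/10 clear@10
  + 48.239.0.0/18 (H5) depth=18
  + 197.72.60.239/32 (H7) depth=32
  + 0.0.0.0/0 (H3) depth=0
  Q 197.72.60.239: descend 11000101010010000011110011101111 ; hops seen [H3,H7] ; pick H7
  + 197.0.0.0/8 (H5) depth=8
  + 0.0.0.0/0 (H5) depth=0
  Q 237.31.43.107: descend 11 ; hops seen [H5] ; pick H5
  + 57.142.77.0/24 (H4) depth=24
  - 48.239.0.0/18 clear@18
  Q 197.0.38.207: descend 110001010 ; hops seen [H5,H5] ; pick H5
  - 197.72.60.239/32 clear@32
  + 197.72.60.128/25 (H4) depth=25
  Q 197.13.197.122: descend 110001010 ; hops seen [H5,H5] ; pick H5
  Q 197.72.60.131: descend 1100010101001000001111001 ; hops seen [H5,H5,H4] ; pick H4
  + 197.72.0.0/16 (H2) depth=16
  - 197.72.0.0/16 clear@16
  + 57.142.77.0/26 (H1) depth=26
  + 8.0.0.0/13 (H6) depth=13
  + 8.3.32.0/19 (H1) depth=19
  + 48.239.16.0/20 (H5) depth=20
  Q 8.0.0.35: descend 00001000000000 ; hops seen [H5,H6] ; pick H6
  + 48.0.0.0/4 (H0) depth=4
  + 8.3.32.0/20 (H4) depth=20

== LOOKUPS ==
["H4","H7","H7","H5","H5","H5","H4","H6"]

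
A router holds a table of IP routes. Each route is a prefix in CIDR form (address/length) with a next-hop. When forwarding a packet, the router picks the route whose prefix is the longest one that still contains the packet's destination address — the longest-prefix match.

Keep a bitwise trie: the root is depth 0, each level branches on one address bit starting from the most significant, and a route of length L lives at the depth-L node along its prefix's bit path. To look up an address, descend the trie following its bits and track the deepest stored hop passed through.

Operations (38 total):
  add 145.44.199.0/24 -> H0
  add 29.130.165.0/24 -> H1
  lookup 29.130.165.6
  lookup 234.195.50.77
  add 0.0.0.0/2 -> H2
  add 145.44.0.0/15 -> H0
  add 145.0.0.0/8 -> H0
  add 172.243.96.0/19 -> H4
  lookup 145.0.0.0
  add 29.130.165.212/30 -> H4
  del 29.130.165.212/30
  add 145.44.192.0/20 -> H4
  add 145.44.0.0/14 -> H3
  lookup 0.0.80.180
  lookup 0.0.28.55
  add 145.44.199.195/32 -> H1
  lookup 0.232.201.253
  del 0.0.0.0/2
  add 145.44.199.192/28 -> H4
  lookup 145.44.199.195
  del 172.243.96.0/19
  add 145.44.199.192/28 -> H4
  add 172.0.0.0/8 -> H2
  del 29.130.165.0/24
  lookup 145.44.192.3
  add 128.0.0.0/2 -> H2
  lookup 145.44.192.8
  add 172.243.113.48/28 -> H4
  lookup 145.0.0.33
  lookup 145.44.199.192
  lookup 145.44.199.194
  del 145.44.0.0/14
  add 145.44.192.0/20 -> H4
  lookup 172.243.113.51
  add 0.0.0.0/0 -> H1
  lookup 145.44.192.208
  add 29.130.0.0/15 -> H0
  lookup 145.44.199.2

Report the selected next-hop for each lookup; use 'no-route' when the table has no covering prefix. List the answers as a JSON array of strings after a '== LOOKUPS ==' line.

Trace:
  + 145.44.199.0/24 (H0) depth=24
  + 29.130.165.0/24 (H1) depth=24
  ? 29.130.165.6  path d0:-→d1:-→d2:-→d3:-→d4:-→d5:-→d6:-→d7:-→d8:-→d9:-→d10:-→d11:-→d12:-→d13:-→d14:-→d15:-→d16:-→d17:-→d18:-→d19:-→d20:-→d21:-→d22:-→d23:-→d24:H1  best=H1
  ? 234.195.50.77  path d0:-→d1:-  best=no-route
  + 0.0.0.0/2 (H2) depth=2
  + 145.44.0.0/15 (H0) depth=15
  + 145.0.0.0/8 (H0) depth=8
  + 172.243.96.0/19 (H4) depth=19
  ? 145.0.0.0  path d0:-→d1:-→d2:-→d3:-→d4:-→d5:-→d6:-→d7:-→d8:H0→d9:-→d10:-  best=H0
  + 29.130.165.212/30 (H4) depth=30
  - 29.130.165.212/30 clear@30
  + 145.44.192.0/20 (H4) depth=20
  + 145.44.0.0/14 (H3) depth=14
  ? 0.0.80.180  path d0:-→d1:-→d2:H2→d3:-  best=H2
  ? 0.0.28.55  path d0:-→d1:-→d2:H2→d3:-  best=H2
  + 145.44.199.195/32 (H1) depth=32
  ? 0.232.201.253  path d0:-→d1:-→d2:H2→d3:-  best=H2
  - 0.0.0.0/2 clear@2
  + 145.44.199.192/28 (H4) depth=28
  ? 145.44.199.195  path d0:-→d1:-→d2:-→d3:-→d4:-→d5:-→d6:-→d7:-→d8:H0→d9:-→d10:-→d11:-→d12:-→d13:-→d14:H3→d15:H0→d16:-→d17:-→d18:-→d19:-→d20:H4→d21:-→d22:-→d23:-→d24:H0→d25:-→d26:-→d27:-→d28:H4→d29:-→d30:-→d31:-→d32:H1  best=H1
  - 172.243.96.0/19 clear@19
  + 145.44.199.192/28 (H4) depth=28
  + 172.0.0.0/8 (H2) depth=8
  - 29.130.165.0/24 clear@24
  ? 145.44.192.3  path d0:-→d1:-→d2:-→d3:-→d4:-→d5:-→d6:-→d7:-→d8:H0→d9:-→d10:-→d11:-→d12:-→d13:-→d14:H3→d15:H0→d16:-→d17:-→d18:-→d19:-→d20:H4→d21:-  best=H4
  + 128.0.0.0/2 (H2) depth=2
  ? 145.44.192.8  path d0:-→d1:-→d2:H2→d3:-→d4:-→d5:-→d6:-→d7:-→d8:H0→d9:-→d10:-→d11:-→d12:-→d13:-→d14:H3→d15:H0→d16:-→d17:-→d18:-→d19:-→d20:H4→d21:-  best=H4
  + 172.243.113.48/28 (H4) depth=28
  ? 145.0.0.33  path d0:-→d1:-→d2:H2→d3:-→d4:-→d5:-→d6:-→d7:-→d8:H0→d9:-→d10:-  best=H0
  ? 145.44.199.192  path d0:-→d1:-→d2:H2→d3:-→d4:-→d5:-→d6:-→d7:-→d8:H0→d9:-→d10:-→d11:-→d12:-→d13:-→d14:H3→d15:H0→d16:-→d17:-→d18:-→d19:-→d20:H4→d21:-→d22:-→d23:-→d24:H0→d25:-→d26:-→d27:-→d28:H4→d29:-→d30:-  best=H4
  ? 145.44.199.194  path d0:-→d1:-→d2:H2→d3:-→d4:-→d5:-→d6:-→d7:-→d8:H0→d9:-→d10:-→d11:-→d12:-→d13:-→d14:H3→d15:H0→d16:-→d17:-→d18:-→d19:-→d20:H4→d21:-→d22:-→d23:-→d24:H0→d25:-→d26:-→d27:-→d28:H4→d29:-→d30:-→d31:-  best=H4
  - 145.44.0.0/14 clear@14
  + 145.44.192.0/20 (H4) depth=20
  ? 172.243.113.51  path d0:-→d1:-→d2:H2→d3:-→d4:-→d5:-→d6:-→d7:-→d8:H2→d9:-→d10:-→d11:-→d12:-→d13:-→d14:-→d15:-→d16:-→d17:-→d18:-→d19:-→d20:-→d21:-→d22:-→d23:-→d24:-→d25:-→d26:-→d27:-→d28:H4  best=H4
  + 0.0.0.0/0 (H1) depth=0
  ? 145.44.192.208  path d0:H1→d1:-→d2:H2→d3:-→d4:-→d5:-→d6:-→d7:-→d8:H0→d9:-→d10:-→d11:-→d12:-→d13:-→d14:-→d15:H0→d16:-→d17:-→d18:-→d19:-→d20:H4→d21:-  best=H4
  + 29.130.0.0/15 (H0) depth=15
  ? 145.44.199.2  path d0:H1→d1:-→d2:H2→d3:-→d4:-→d5:-→d6:-→d7:-→d8:H0→d9:-→d10:-→d11:-→d12:-→d13:-→d14:-→d15:H0→d16:-→d17:-→d18:-→d19:-→d20:H4→d21:-→d22:-→d23:-→d24:H0  best=H0

== LOOKUPS ==
["H1","no-route","H0","H2","H2","H2","H1","H4","H4","H0","H4","H4","H4","H4","H0"]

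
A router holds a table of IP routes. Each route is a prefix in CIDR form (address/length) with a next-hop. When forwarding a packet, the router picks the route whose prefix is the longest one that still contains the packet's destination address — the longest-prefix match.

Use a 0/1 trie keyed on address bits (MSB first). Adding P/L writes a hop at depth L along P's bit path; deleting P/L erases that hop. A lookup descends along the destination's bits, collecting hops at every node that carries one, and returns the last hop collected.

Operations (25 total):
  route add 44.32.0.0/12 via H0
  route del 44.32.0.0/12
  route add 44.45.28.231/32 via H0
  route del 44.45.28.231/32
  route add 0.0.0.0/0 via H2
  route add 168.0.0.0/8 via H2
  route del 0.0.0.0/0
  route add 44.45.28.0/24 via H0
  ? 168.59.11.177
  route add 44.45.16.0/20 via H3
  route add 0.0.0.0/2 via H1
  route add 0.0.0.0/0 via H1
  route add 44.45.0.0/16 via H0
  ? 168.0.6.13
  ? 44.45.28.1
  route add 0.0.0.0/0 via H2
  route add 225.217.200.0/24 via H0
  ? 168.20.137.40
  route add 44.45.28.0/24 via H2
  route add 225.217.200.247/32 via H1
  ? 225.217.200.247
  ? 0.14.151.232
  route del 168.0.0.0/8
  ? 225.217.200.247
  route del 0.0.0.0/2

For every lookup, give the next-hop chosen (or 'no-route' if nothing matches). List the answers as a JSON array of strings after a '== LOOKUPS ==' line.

Trace:
  + 44.32.0.0/12 (H0) depth=12
  - 44.32.0.0/12 clear@12
  + 44.45.28.231/32 (H0) depth=32
  - 44.45.28.231/32 clear@32
  + 0.0.0.0/0 (H2) depth=0
  + 168.0.0.0/8 (H2) depth=8
  - 0.0.0.0/0 clear@0
  + 44.45.28.0/24 (H0) depth=24
  Q 168.59.11.177: descend 10101000 ; hops seen [H2] ; pick H2
  + 44.45.16.0/20 (H3) depth=20
  + 0.0.0.0/2 (H1) depth=2
  + 0.0.0.0/0 (H1) depth=0
  + 44.45.0.0/16 (H0) depth=16
  Q 168.0.6.13: descend 10101000 ; hops seen [H1,H2] ; pick H2
  Q 44.45.28.1: descend 001011000010110100011100 ; hops seen [H1,H1,H0,H3,H0] ; pick H0
  + 0.0.0.0/0 (H2) depth=0
  + 225.217.200.0/24 (H0) depth=24
  Q 168.20.137.40: descend 10101000 ; hops seen [H2,H2] ; pick H2
  + 44.45.28.0/24 (H2) depth=24
  + 225.217.200.247/32 (H1) depth=32
  Q 225.217.200.247: descend 11100001110110011100100011110111 ; hops seen [H2,H0,H1] ; pick H1
  Q 0.14.151.232: descend 00 ; hops seen [H2,H1] ; pick H1
  - 168.0.0.0/8 clear@8
  Q 225.217.200.247: descend 11100001110110011100100011110111 ; hops seen [H2,H0,H1] ; pick H1
  - 0.0.0.0/2 clear@2

== LOOKUPS ==
["H2","H2","H0","H2","H1","H1","H1"]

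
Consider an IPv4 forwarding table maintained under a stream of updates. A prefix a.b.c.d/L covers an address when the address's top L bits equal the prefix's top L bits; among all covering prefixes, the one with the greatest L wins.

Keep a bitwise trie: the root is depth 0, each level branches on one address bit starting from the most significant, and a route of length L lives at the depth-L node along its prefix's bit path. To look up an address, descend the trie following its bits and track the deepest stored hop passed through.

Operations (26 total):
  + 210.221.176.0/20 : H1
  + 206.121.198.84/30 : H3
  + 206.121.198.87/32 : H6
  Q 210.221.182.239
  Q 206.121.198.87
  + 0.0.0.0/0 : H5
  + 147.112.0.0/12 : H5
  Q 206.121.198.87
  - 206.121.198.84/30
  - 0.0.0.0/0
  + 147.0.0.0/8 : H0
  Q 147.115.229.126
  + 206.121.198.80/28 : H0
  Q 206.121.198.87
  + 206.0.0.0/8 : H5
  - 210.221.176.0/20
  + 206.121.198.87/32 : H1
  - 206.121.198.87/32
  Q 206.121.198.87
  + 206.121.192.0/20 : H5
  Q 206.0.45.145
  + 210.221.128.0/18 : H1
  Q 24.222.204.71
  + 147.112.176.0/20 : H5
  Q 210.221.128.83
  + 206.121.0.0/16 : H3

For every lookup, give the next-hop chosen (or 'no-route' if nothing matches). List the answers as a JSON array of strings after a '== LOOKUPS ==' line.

Process each operation:
  add 210.221.176.0/20 -> H1 at depth 20
  add 206.121.198.84/30 -> H3 at depth 30
  add 206.121.198.87/32 -> H6 at depth 32
  lookup 210.221.182.239: bits 11010010110111011011 walk d0:-→d1:-→d2:-→d3:-→d4:-→d5:-→d6:-→d7:-→d8:-→d9:-→d10:-→d11:-→d12:-→d13:-→d14:-→d15:-→d16:-→d17:-→d18:-→d19:-→d20:H1 -> H1
  lookup 206.121.198.87: bits 11001110011110011100011001010111 walk d0:-→d1:-→d2:-→d3:-→d4:-→d5:-→d6:-→d7:-→d8:-→d9:-→d10:-→d11:-→d12:-→d13:-→d14:-→d15:-→d16:-→d17:-→d18:-→d19:-→d20:-→d21:-→d22:-→d23:-→d24:-→d25:-→d26:-→d27:-→d28:-→d29:-→d30:H3→d31:-→d32:H6 -> H6
  add 0.0.0.0/0 -> H5 at depth 0
  add 147.112.0.0/12 -> H5 at depth 12
  lookup 206.121.198.87: bits 11001110011110011100011001010111 walk d0:H5→d1:-→d2:-→d3:-→d4:-→d5:-→d6:-→d7:-→d8:-→d9:-→d10:-→d11:-→d12:-→d13:-→d14:-→d15:-→d16:-→d17:-→d18:-→d19:-→d20:-→d21:-→d22:-→d23:-→d24:-→d25:-→d26:-→d27:-→d28:-→d29:-→d30:H3→d31:-→d32:H6 -> H6
  del 206.121.198.84/30 (clear depth 30)
  del 0.0.0.0/0 (clear depth 0)
  add 147.0.0.0/8 -> H0 at depth 8
  lookup 147.115.229.126: bits 100100110111 walk d0:-→d1:-→d2:-→d3:-→d4:-→d5:-→d6:-→d7:-→d8:H0→d9:-→d10:-→d11:-→d12:H5 -> H5
  add 206.121.198.80/28 -> H0 at depth 28
  lookup 206.121.198.87: bits 11001110011110011100011001010111 walk d0:-→d1:-→d2:-→d3:-→d4:-→d5:-→d6:-→d7:-→d8:-→d9:-→d10:-→d11:-→d12:-→d13:-→d14:-→d15:-→d16:-→d17:-→d18:-→d19:-→d20:-→d21:-→d22:-→d23:-→d24:-→d25:-→d26:-→d27:-→d28:H0→d29:-→d30:-→d31:-→d32:H6 -> H6
  add 206.0.0.0/8 -> H5 at depth 8
  del 210.221.176.0/20 (clear depth 20)
  add 206.121.198.87/32 -> H1 at depth 32
  del 206.121.198.87/32 (clear depth 32)
  lookup 206.121.198.87: bits 11001110011110011100011001010111 walk d0:-→d1:-→d2:-→d3:-→d4:-→d5:-→d6:-→d7:-→d8:H5→d9:-→d10:-→d11:-→d12:-→d13:-→d14:-→d15:-→d16:-→d17:-→d18:-→d19:-→d20:-→d21:-→d22:-→d23:-→d24:-→d25:-→d26:-→d27:-→d28:H0→d29:-→d30:-→d31:-→d32:- -> H0
  add 206.121.192.0/20 -> H5 at depth 20
  lookup 206.0.45.145: bits 110011100 walk d0:-→d1:-→d2:-→d3:-→d4:-→d5:-→d6:-→d7:-→d8:H5→d9:- -> H5
  add 210.221.128.0/18 -> H1 at depth 18
  lookup 24.222.204.71: bits ε walk d0:- -> no-route
  add 147.112.176.0/20 -> H5 at depth 20
  lookup 210.221.128.83: bits 110100101101110110 walk d0:-→d1:-→d2:-→d3:-→d4:-→d5:-→d6:-→d7:-→d8:-→d9:-→d10:-→d11:-→d12:-→d13:-→d14:-→d15:-→d16:-→d17:-→d18:H1 -> H1
  add 206.121.0.0/16 -> H3 at depth 16

== LOOKUPS ==
["H1","H6","H6","H5","H6","H0","H5","no-route","H1"]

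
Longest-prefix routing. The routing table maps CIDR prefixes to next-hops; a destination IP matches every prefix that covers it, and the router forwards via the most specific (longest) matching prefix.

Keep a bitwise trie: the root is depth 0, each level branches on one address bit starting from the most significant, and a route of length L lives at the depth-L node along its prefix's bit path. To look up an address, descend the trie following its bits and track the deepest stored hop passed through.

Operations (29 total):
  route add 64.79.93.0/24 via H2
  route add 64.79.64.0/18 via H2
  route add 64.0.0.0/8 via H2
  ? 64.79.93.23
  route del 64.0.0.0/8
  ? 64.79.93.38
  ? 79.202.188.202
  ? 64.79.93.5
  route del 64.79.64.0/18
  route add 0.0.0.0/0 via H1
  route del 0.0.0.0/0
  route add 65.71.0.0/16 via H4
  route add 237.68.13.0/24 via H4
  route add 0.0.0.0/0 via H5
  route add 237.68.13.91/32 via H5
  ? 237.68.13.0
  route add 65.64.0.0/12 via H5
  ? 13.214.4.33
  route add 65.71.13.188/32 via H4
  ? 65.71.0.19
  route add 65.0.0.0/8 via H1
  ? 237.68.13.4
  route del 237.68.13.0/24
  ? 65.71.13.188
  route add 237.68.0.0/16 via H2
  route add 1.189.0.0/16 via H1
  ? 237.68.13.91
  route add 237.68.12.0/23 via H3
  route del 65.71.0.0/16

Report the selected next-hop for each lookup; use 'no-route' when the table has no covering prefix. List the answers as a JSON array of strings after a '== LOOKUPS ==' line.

Apply in order:
  add 64.79.93.0/24 -> H2 at depth 24
  add 64.79.64.0/18 -> H2 at depth 18
  add 64.0.0.0/8 -> H2 at depth 8
  lookup 64.79.93.23: bits 010000000100111101011101 walk d0:-→d1:-→d2:-→d3:-→d4:-→d5:-→d6:-→d7:-→d8:H2→d9:-→d10:-→d11:-→d12:-→d13:-→d14:-→d15:-→d16:-→d17:-→d18:H2→d19:-→d20:-→d21:-→d22:-→d23:-→d24:H2 -> H2
  - 64.0.0.0/8 clear@8
  lookup 64.79.93.38: bits 010000000100111101011101 walk d0:-→d1:-→d2:-→d3:-→d4:-→d5:-→d6:-→d7:-→d8:-→d9:-→d10:-→d11:-→d12:-→d13:-→d14:-→d15:-→d16:-→d17:-→d18:H2→d19:-→d20:-→d21:-→d22:-→d23:-→d24:H2 -> H2
  lookup 79.202.188.202: bits 0100 walk d0:-→d1:-→d2:-→d3:-→d4:- -> no-route
  lookup 64.79.93.5: bits 010000000100111101011101 walk d0:-→d1:-→d2:-→d3:-→d4:-→d5:-→d6:-→d7:-→d8:-→d9:-→d10:-→d11:-→d12:-→d13:-→d14:-→d15:-→d16:-→d17:-→d18:H2→d19:-→d20:-→d21:-→d22:-→d23:-→d24:H2 -> H2
  - 64.79.64.0/18 clear@18
  add 0.0.0.0/0 -> H1 at depth 0
  - 0.0.0.0/0 clear@0
  add 65.71.0.0/16 -> H4 at depth 16
  add 237.68.13.0/24 -> H4 at depth 24
  add 0.0.0.0/0 -> H5 at depth 0
  add 237.68.13.91/32 -> H5 at depth 32
  lookup 237.68.13.0: bits 1110110101000100000011010 walk d0:H5→d1:-→d2:-→d3:-→d4:-→d5:-→d6:-→d7:-→d8:-→d9:-→d10:-→d11:-→d12:-→d13:-→d14:-→d15:-→d16:-→d17:-→d18:-→d19:-→d20:-→d21:-→d22:-→d23:-→d24:H4→d25:- -> H4
  add 65.64.0.0/12 -> H5 at depth 12
  lookup 13.214.4.33: bits 0 walk d0:H5→d1:- -> H5
  add 65.71.13.188/32 -> H4 at depth 32
  lookup 65.71.0.19: bits 01000001010001110000 walk d0:H5→d1:-→d2:-→d3:-→d4:-→d5:-→d6:-→d7:-→d8:-→d9:-→d10:-→d11:-→d12:H5→d13:-→d14:-→d15:-→d16:H4→d17:-→d18:-→d19:-→d20:- -> H4
  add 65.0.0.0/8 -> H1 at depth 8
  lookup 237.68.13.4: bits 1110110101000100000011010 walk d0:H5→d1:-→d2:-→d3:-→d4:-→d5:-→d6:-→d7:-→d8:-→d9:-→d10:-→d11:-→d12:-→d13:-→d14:-→d15:-→d16:-→d17:-→d18:-→d19:-→d20:-→d21:-→d22:-→d23:-→d24:H4→d25:- -> H4
  - 237.68.13.0/24 clear@24
  lookup 65.71.13.188: bits 01000001010001110000110110111100 walk d0:H5→d1:-→d2:-→d3:-→d4:-→d5:-→d6:-→d7:-→d8:H1→d9:-→d10:-→d11:-→d12:H5→d13:-→d14:-→d15:-→d16:H4→d17:-→d18:-→d19:-→d20:-→d21:-→d22:-→d23:-→d24:-→d25:-→d26:-→d27:-→d28:-→d29:-→d30:-→d31:-→d32:H4 -> H4
  add 237.68.0.0/16 -> H2 at depth 16
  add 1.189.0.0/16 -> H1 at depth 16
  lookup 237.68.13.91: bits 11101101010001000000110101011011 walk d0:H5→d1:-→d2:-→d3:-→d4:-→d5:-→d6:-→d7:-→d8:-→d9:-→d10:-→d11:-→d12:-→d13:-→d14:-→d15:-→d16:H2→d17:-→d18:-→d19:-→d20:-→d21:-→d22:-→d23:-→d24:-→d25:-→d26:-→d27:-→d28:-→d29:-→d30:-→d31:-→d32:H5 -> H5
  add 237.68.12.0/23 -> H3 at depth 23
  - 65.71.0.0/16 clear@16

== LOOKUPS ==
["H2","H2","no-route","H2","H4","H5","H4","H4","H4","H5"]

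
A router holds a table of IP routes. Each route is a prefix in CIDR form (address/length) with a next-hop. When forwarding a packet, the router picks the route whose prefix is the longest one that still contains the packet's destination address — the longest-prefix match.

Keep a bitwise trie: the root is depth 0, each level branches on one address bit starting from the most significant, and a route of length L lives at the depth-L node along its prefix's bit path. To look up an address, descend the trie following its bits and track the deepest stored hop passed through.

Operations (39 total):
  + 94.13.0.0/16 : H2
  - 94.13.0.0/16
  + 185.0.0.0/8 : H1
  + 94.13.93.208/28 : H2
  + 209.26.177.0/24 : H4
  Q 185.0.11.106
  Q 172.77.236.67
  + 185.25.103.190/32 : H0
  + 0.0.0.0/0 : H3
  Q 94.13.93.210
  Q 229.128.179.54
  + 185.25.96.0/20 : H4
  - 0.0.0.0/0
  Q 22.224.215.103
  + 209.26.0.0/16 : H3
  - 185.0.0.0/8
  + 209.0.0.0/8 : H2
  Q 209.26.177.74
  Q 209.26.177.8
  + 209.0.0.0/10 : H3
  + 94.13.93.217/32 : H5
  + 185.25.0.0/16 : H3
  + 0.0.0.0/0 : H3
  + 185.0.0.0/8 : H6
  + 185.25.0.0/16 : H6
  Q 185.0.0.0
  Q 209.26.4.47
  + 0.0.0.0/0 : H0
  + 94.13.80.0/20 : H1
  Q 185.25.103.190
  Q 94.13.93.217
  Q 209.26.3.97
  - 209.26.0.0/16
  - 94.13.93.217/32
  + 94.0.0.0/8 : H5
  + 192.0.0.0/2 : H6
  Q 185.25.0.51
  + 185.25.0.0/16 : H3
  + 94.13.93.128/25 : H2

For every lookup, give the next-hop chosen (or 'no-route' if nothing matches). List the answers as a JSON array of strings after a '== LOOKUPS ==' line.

Trace:
  + 94.13.0.0/16 (H2) depth=16
  del 94.13.0.0/16 (clear depth 16)
  + 185.0.0.0/8 (H1) depth=8
  + 94.13.93.208/28 (H2) depth=28
  + 209.26.177.0/24 (H4) depth=24
  Q 185.0.11.106: descend 10111001 ; hops seen [H1] ; pick H1
  Q 172.77.236.67: descend 101 ; hops seen [∅] ; pick no-route
  + 185.25.103.190/32 (H0) depth=32
  + 0.0.0.0/0 (H3) depth=0
  Q 94.13.93.210: descend 0101111000001101010111011101 ; hops seen [H3,H2] ; pick H2
  Q 229.128.179.54: descend 11 ; hops seen [H3] ; pick H3
  + 185.25.96.0/20 (H4) depth=20
  del 0.0.0.0/0 (clear depth 0)
  Q 22.224.215.103: descend 0 ; hops seen [∅] ; pick no-route
  + 209.26.0.0/16 (H3) depth=16
  del 185.0.0.0/8 (clear depth 8)
  + 209.0.0.0/8 (H2) depth=8
  Q 209.26.177.74: descend 110100010001101010110001 ; hops seen [H2,H3,H4] ; pick H4
  Q 209.26.177.8: descend 110100010001101010110001 ; hops seen [H2,H3,H4] ; pick H4
  + 209.0.0.0/10 (H3) depth=10
  + 94.13.93.217/32 (H5) depth=32
  + 185.25.0.0/16 (H3) depth=16
  + 0.0.0.0/0 (H3) depth=0
  + 185.0.0.0/8 (H6) depth=8
  + 185.25.0.0/16 (H6) depth=16
  Q 185.0.0.0: descend 10111001000 ; hops seen [H3,H6] ; pick H6
  Q 209.26.4.47: descend 1101000100011010 ; hops seen [H3,H2,H3,H3] ; pick H3
  + 0.0.0.0/0 (H0) depth=0
  + 94.13.80.0/20 (H1) depth=20
  Q 185.25.103.190: descend 10111001000110010110011110111110 ; hops seen [H0,H6,H6,H4,H0] ; pick H0
  Q 94.13.93.217: descend 01011110000011010101110111011001 ; hops seen [H0,H1,H2,H5] ; pick H5
  Q 209.26.3.97: descend 1101000100011010 ; hops seen [H0,H2,H3,H3] ; pick H3
  del 209.26.0.0/16 (clear depth 16)
  del 94.13.93.217/32 (clear depth 32)
  + 94.0.0.0/8 (H5) depth=8
  + 192.0.0.0/2 (H6) depth=2
  Q 185.25.0.51: descend 10111001000110010 ; hops seen [H0,H6,H6] ; pick H6
  + 185.25.0.0/16 (H3) depth=16
  + 94.13.93.128/25 (H2) depth=25

== LOOKUPS ==
["H1","no-route","H2","H3","no-route","H4","H4","H6","H3","H0","H5","H3","H6"]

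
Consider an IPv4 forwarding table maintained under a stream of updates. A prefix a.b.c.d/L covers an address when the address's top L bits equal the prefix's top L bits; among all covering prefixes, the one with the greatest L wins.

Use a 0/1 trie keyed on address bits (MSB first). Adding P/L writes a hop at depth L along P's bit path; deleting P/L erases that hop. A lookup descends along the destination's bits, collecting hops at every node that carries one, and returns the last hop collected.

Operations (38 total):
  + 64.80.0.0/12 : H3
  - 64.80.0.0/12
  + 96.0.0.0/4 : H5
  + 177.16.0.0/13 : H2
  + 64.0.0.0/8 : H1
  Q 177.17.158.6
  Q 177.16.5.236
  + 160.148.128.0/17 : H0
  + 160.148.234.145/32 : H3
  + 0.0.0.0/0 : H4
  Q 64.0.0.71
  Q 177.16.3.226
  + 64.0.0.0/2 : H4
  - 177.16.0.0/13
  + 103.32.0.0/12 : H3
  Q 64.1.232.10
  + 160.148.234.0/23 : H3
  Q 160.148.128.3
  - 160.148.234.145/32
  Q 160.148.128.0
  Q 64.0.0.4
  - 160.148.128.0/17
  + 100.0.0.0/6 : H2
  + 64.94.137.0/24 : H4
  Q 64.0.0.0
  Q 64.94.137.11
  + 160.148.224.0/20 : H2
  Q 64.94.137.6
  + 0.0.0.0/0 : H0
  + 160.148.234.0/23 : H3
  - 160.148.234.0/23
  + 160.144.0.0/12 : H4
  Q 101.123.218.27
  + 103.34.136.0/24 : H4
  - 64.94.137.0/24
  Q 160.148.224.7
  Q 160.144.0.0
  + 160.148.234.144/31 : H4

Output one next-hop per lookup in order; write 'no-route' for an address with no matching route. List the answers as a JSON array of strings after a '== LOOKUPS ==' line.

Apply in order:
  add 64.80.0.0/12 -> H3 at depth 12
  del 64.80.0.0/12 (clear depth 12)
  add 96.0.0.0/4 -> H5 at depth 4
  add 177.16.0.0/13 -> H2 at depth 13
  add 64.0.0.0/8 -> H1 at depth 8
  lookup 177.17.158.6: bits 1011000100010 walk d0:-→d1:-→d2:-→d3:-→d4:-→d5:-→d6:-→d7:-→d8:-→d9:-→d10:-→d11:-→d12:-→d13:H2 -> H2
  lookup 177.16.5.236: bits 1011000100010 walk d0:-→d1:-→d2:-→d3:-→d4:-→d5:-→d6:-→d7:-→d8:-→d9:-→d10:-→d11:-→d12:-→d13:H2 -> H2
  add 160.148.128.0/17 -> H0 at depth 17
  add 160.148.234.145/32 -> H3 at depth 32
  add 0.0.0.0/0 -> H4 at depth 0
  lookup 64.0.0.71: bits 010000000 walk d0:H4→d1:-→d2:-→d3:-→d4:-→d5:-→d6:-→d7:-→d8:H1→d9:- -> H1
  lookup 177.16.3.226: bits 1011000100010 walk d0:H4→d1:-→d2:-→d3:-→d4:-→d5:-→d6:-→d7:-→d8:-→d9:-→d10:-→d11:-→d12:-→d13:H2 -> H2
  add 64.0.0.0/2 -> H4 at depth 2
  del 177.16.0.0/13 (clear depth 13)
  add 103.32.0.0/12 -> H3 at depth 12
  lookup 64.1.232.10: bits 010000000 walk d0:H4→d1:-→d2:H4→d3:-→d4:-→d5:-→d6:-→d7:-→d8:H1→d9:- -> H1
  add 160.148.234.0/23 -> H3 at depth 23
  lookup 160.148.128.3: bits 10100000100101001 walk d0:H4→d1:-→d2:-→d3:-→d4:-→d5:-→d6:-→d7:-→d8:-→d9:-→d10:-→d11:-→d12:-→d13:-→d14:-→d15:-→d16:-→d17:H0 -> H0
  del 160.148.234.145/32 (clear depth 32)
  lookup 160.148.128.0: bits 10100000100101001 walk d0:H4→d1:-→d2:-→d3:-→d4:-→d5:-→d6:-→d7:-→d8:-→d9:-→d10:-→d11:-→d12:-→d13:-→d14:-→d15:-→d16:-→d17:H0 -> H0
  lookup 64.0.0.4: bits 010000000 walk d0:H4→d1:-→d2:H4→d3:-→d4:-→d5:-→d6:-→d7:-→d8:H1→d9:- -> H1
  del 160.148.128.0/17 (clear depth 17)
  add 100.0.0.0/6 -> H2 at depth 6
  add 64.94.137.0/24 -> H4 at depth 24
  lookup 64.0.0.0: bits 010000000 walk d0:H4→d1:-→d2:H4→d3:-→d4:-→d5:-→d6:-→d7:-→d8:H1→d9:- -> H1
  lookup 64.94.137.11: bits 010000000101111010001001 walk d0:H4→d1:-→d2:H4→d3:-→d4:-→d5:-→d6:-→d7:-→d8:H1→d9:-→d10:-→d11:-→d12:-→d13:-→d14:-→d15:-→d16:-→d17:-→d18:-→d19:-→d20:-→d21:-→d22:-→d23:-→d24:H4 -> H4
  add 160.148.224.0/20 -> H2 at depth 20
  lookup 64.94.137.6: bits 010000000101111010001001 walk d0:H4→d1:-→d2:H4→d3:-→d4:-→d5:-→d6:-→d7:-→d8:H1→d9:-→d10:-→d11:-→d12:-→d13:-→d14:-→d15:-→d16:-→d17:-→d18:-→d19:-→d20:-→d21:-→d22:-→d23:-→d24:H4 -> H4
  add 0.0.0.0/0 -> H0 at depth 0
  add 160.148.234.0/23 -> H3 at depth 23
  del 160.148.234.0/23 (clear depth 23)
  add 160.144.0.0/12 -> H4 at depth 12
  lookup 101.123.218.27: bits 011001 walk d0:H0→d1:-→d2:H4→d3:-→d4:H5→d5:-→d6:H2 -> H2
  add 103.34.136.0/24 -> H4 at depth 24
  del 64.94.137.0/24 (clear depth 24)
  lookup 160.148.224.7: bits 10100000100101001110 walk d0:H0→d1:-→d2:-→d3:-→d4:-→d5:-→d6:-→d7:-→d8:-→d9:-→d10:-→d11:-→d12:H4→d13:-→d14:-→d15:-→d16:-→d17:-→d18:-→d19:-→d20:H2 -> H2
  lookup 160.144.0.0: bits 1010000010010 walk d0:H0→d1:-→d2:-→d3:-→d4:-→d5:-→d6:-→d7:-→d8:-→d9:-→d10:-→d11:-→d12:H4→d13:- -> H4
  add 160.148.234.144/31 -> H4 at depth 31

== LOOKUPS ==
["H2","H2","H1","H2","H1","H0","H0","H1","H1","H4","H4","H2","H2","H4"]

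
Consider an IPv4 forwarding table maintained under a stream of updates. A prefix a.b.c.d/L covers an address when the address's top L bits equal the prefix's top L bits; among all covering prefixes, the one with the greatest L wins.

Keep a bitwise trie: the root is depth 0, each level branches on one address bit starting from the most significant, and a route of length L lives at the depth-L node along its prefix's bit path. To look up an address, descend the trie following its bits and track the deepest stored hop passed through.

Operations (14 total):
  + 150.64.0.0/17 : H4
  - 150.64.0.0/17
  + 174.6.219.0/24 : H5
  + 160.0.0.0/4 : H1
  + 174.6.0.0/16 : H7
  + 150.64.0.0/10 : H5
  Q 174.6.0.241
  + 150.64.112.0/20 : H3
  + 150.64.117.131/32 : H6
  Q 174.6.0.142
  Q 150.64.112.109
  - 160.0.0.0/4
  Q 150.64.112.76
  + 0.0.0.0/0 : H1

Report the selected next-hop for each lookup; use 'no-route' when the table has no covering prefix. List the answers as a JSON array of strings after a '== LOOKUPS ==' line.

Process each operation:
  add 150.64.0.0/17 -> H4 at depth 17
  del 150.64.0.0/17 (clear depth 17)
  add 174.6.219.0/24 -> H5 at depth 24
  add 160.0.0.0/4 -> H1 at depth 4
  add 174.6.0.0/16 -> H7 at depth 16
  add 150.64.0.0/10 -> H5 at depth 10
  lookup 174.6.0.241: bits 1010111000000110 walk d0:-→d1:-→d2:-→d3:-→d4:H1→d5:-→d6:-→d7:-→d8:-→d9:-→d10:-→d11:-→d12:-→d13:-→d14:-→d15:-→d16:H7 -> H7
  add 150.64.112.0/20 -> H3 at depth 20
  add 150.64.117.131/32 -> H6 at depth 32
  lookup 174.6.0.142: bits 1010111000000110 walk d0:-→d1:-→d2:-→d3:-→d4:H1→d5:-→d6:-→d7:-→d8:-→d9:-→d10:-→d11:-→d12:-→d13:-→d14:-→d15:-→d16:H7 -> H7
  lookup 150.64.112.109: bits 100101100100000001110 walk d0:-→d1:-→d2:-→d3:-→d4:-→d5:-→d6:-→d7:-→d8:-→d9:-→d10:H5→d11:-→d12:-→d13:-→d14:-→d15:-→d16:-→d17:-→d18:-→d19:-→d20:H3→d21:- -> H3
  del 160.0.0.0/4 (clear depth 4)
  lookup 150.64.112.76: bits 100101100100000001110 walk d0:-→d1:-→d2:-→d3:-→d4:-→d5:-→d6:-→d7:-→d8:-→d9:-→d10:H5→d11:-→d12:-→d13:-→d14:-→d15:-→d16:-→d17:-→d18:-→d19:-→d20:H3→d21:- -> H3
  add 0.0.0.0/0 -> H1 at depth 0

== LOOKUPS ==
["H7","H7","H3","H3"]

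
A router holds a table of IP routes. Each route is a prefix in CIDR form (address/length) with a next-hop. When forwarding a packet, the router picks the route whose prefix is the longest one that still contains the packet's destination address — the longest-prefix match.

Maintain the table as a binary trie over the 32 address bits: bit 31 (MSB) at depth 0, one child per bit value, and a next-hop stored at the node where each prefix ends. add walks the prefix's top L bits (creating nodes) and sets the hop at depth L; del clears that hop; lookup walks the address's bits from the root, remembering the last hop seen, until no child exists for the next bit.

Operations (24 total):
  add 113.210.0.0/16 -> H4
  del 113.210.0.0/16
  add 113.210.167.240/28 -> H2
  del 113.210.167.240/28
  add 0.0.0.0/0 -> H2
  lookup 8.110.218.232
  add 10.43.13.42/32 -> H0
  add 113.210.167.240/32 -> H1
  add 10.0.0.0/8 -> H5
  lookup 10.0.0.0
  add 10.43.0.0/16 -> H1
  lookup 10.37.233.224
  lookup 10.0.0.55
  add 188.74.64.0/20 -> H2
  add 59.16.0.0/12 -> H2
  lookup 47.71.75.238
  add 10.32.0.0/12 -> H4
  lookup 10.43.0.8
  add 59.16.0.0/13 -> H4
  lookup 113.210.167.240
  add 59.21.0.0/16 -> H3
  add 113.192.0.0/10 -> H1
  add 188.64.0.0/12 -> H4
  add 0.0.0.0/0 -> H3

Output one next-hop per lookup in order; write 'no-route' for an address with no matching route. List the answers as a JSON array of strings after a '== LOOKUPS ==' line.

Apply in order:
  add 113.210.0.0/16 -> H4 at depth 16
  - 113.210.0.0/16 clear@16
  add 113.210.167.240/28 -> H2 at depth 28
  - 113.210.167.240/28 clear@28
  add 0.0.0.0/0 -> H2 at depth 0
  ? 8.110.218.232  path d0:H2→d1:-  best=H2
  add 10.43.13.42/32 -> H0 at depth 32
  add 113.210.167.240/32 -> H1 at depth 32
  add 10.0.0.0/8 -> H5 at depth 8
  ? 10.0.0.0  path d0:H2→d1:-→d2:-→d3:-→d4:-→d5:-→d6:-→d7:-→d8:H5→d9:-→d10:-  best=H5
  add 10.43.0.0/16 -> H1 at depth 16
  ? 10.37.233.224  path d0:H2→d1:-→d2:-→d3:-→d4:-→d5:-→d6:-→d7:-→d8:H5→d9:-→d10:-→d11:-→d12:-  best=H5
  ? 10.0.0.55  path d0:H2→d1:-→d2:-→d3:-→d4:-→d5:-→d6:-→d7:-→d8:H5→d9:-→d10:-  best=H5
  add 188.74.64.0/20 -> H2 at depth 20
  add 59.16.0.0/12 -> H2 at depth 12
  ? 47.71.75.238  path d0:H2→d1:-→d2:-→d3:-  best=H2
  add 10.32.0.0/12 -> H4 at depth 12
  ? 10.43.0.8  path d0:H2→d1:-→d2:-→d3:-→d4:-→d5:-→d6:-→d7:-→d8:H5→d9:-→d10:-→d11:-→d12:H4→d13:-→d14:-→d15:-→d16:H1→d17:-→d18:-→d19:-→d20:-  best=H1
  add 59.16.0.0/13 -> H4 at depth 13
  ? 113.210.167.240  path d0:H2→d1:-→d2:-→d3:-→d4:-→d5:-→d6:-→d7:-→d8:-→d9:-→d10:-→d11:-→d12:-→d13:-→d14:-→d15:-→d16:-→d17:-→d18:-→d19:-→d20:-→d21:-→d22:-→d23:-→d24:-→d25:-→d26:-→d27:-→d28:-→d29:-→d30:-→d31:-→d32:H1  best=H1
  add 59.21.0.0/16 -> H3 at depth 16
  add 113.192.0.0/10 -> H1 at depth 10
  add 188.64.0.0/12 -> H4 at depth 12
  add 0.0.0.0/0 -> H3 at depth 0

== LOOKUPS ==
["H2","H5","H5","H5","H2","H1","H1"]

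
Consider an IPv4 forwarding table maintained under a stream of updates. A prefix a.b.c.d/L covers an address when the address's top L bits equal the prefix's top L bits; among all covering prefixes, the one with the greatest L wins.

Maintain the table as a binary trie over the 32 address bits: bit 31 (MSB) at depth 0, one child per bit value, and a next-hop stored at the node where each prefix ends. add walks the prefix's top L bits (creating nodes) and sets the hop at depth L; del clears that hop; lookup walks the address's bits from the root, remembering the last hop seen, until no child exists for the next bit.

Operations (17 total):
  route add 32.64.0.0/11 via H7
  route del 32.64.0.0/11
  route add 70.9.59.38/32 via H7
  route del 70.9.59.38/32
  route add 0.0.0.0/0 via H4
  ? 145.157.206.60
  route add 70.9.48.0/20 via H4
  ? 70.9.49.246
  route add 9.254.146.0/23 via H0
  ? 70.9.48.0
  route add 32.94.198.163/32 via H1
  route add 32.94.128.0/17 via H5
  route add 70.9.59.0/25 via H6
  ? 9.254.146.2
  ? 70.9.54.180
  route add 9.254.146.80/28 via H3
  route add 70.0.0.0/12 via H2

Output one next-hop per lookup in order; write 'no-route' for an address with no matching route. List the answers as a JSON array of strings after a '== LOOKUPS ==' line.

Apply in order:
  + 32.64.0.0/11 (H7) depth=11
  - 32.64.0.0/11 clear@11
  + 70.9.59.38/32 (H7) depth=32
  - 70.9.59.38/32 clear@32
  + 0.0.0.0/0 (H4) depth=0
  lookup 145.157.206.60: bits ε walk d0:H4 -> H4
  + 70.9.48.0/20 (H4) depth=20
  lookup 70.9.49.246: bits 01000110000010010011 walk d0:H4→d1:-→d2:-→d3:-→d4:-→d5:-→d6:-→d7:-→d8:-→d9:-→d10:-→d11:-→d12:-→d13:-→d14:-→d15:-→d16:-→d17:-→d18:-→d19:-→d20:H4 -> H4
  + 9.254.146.0/23 (H0) depth=23
  lookup 70.9.48.0: bits 01000110000010010011 walk d0:H4→d1:-→d2:-→d3:-→d4:-→d5:-→d6:-→d7:-→d8:-→d9:-→d10:-→d11:-→d12:-→d13:-→d14:-→d15:-→d16:-→d17:-→d18:-→d19:-→d20:H4 -> H4
  + 32.94.198.163/32 (H1) depth=32
  + 32.94.128.0/17 (H5) depth=17
  + 70.9.59.0/25 (H6) depth=25
  lookup 9.254.146.2: bits 00001001111111101001001 walk d0:H4→d1:-→d2:-→d3:-→d4:-→d5:-→d6:-→d7:-→d8:-→d9:-→d10:-→d11:-→d12:-→d13:-→d14:-→d15:-→d16:-→d17:-→d18:-→d19:-→d20:-→d21:-→d22:-→d23:H0 -> H0
  lookup 70.9.54.180: bits 01000110000010010011 walk d0:H4→d1:-→d2:-→d3:-→d4:-→d5:-→d6:-→d7:-→d8:-→d9:-→d10:-→d11:-→d12:-→d13:-→d14:-→d15:-→d16:-→d17:-→d18:-→d19:-→d20:H4 -> H4
  + 9.254.146.80/28 (H3) depth=28
  + 70.0.0.0/12 (H2) depth=12

== LOOKUPS ==
["H4","H4","H4","H0","H4"]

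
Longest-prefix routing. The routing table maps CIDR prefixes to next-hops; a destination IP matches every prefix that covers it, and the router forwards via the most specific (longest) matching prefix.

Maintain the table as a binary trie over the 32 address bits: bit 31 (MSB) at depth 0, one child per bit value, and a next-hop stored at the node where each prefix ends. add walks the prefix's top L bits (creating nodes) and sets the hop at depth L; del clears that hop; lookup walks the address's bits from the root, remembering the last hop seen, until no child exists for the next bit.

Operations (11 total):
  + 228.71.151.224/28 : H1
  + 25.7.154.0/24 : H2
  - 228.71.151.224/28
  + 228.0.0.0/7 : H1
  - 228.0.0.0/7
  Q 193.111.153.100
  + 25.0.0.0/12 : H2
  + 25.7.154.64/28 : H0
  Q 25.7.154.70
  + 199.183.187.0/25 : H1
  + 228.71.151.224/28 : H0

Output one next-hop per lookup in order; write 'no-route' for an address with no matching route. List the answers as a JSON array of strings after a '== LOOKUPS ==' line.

Apply in order:
  + 228.71.151.224/28 (H1) depth=28
  + 25.7.154.0/24 (H2) depth=24
  del 228.71.151.224/28 (clear depth 28)
  + 228.0.0.0/7 (H1) depth=7
  del 228.0.0.0/7 (clear depth 7)
  ? 193.111.153.100  path d0:-→d1:-→d2:-  best=no-route
  + 25.0.0.0/12 (H2) depth=12
  + 25.7.154.64/28 (H0) depth=28
  ? 25.7.154.70  path d0:-→d1:-→d2:-→d3:-→d4:-→d5:-→d6:-→d7:-→d8:-→d9:-→d10:-→d11:-→d12:H2→d13:-→d14:-→d15:-→d16:-→d17:-→d18:-→d19:-→d20:-→d21:-→d22:-→d23:-→d24:H2→d25:-→d26:-→d27:-→d28:H0  best=H0
  + 199.183.187.0/25 (H1) depth=25
  + 228.71.151.224/28 (H0) depth=28

== LOOKUPS ==
["no-route","H0"]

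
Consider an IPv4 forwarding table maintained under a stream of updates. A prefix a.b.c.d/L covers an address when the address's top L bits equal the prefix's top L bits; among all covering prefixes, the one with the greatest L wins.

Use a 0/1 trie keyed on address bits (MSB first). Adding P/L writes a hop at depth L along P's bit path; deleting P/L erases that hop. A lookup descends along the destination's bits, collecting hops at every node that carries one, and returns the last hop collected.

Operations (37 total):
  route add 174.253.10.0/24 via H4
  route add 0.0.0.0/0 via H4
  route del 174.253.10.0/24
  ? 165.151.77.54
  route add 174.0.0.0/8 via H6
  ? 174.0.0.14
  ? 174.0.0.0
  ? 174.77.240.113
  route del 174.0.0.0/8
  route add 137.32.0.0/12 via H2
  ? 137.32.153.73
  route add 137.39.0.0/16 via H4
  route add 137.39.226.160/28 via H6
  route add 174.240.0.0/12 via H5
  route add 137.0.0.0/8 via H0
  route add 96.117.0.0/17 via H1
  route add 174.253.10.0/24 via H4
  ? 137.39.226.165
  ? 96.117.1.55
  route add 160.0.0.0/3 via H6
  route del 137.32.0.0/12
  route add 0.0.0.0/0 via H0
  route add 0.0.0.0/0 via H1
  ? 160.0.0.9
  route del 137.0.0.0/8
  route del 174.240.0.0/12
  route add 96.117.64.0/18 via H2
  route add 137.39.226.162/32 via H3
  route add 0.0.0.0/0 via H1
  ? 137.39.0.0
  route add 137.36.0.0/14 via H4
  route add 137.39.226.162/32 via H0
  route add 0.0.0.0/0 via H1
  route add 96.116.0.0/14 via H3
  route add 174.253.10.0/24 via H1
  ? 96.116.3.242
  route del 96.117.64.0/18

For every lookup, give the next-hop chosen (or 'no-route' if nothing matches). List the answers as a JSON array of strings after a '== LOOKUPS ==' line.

Apply in order:
  add 174.253.10.0/24 -> H4 at depth 24
  add 0.0.0.0/0 -> H4 at depth 0
  del 174.253.10.0/24 (clear depth 24)
  ? 165.151.77.54  path d0:H4→d1:-→d2:-→d3:-→d4:-  best=H4
  add 174.0.0.0/8 -> H6 at depth 8
  ? 174.0.0.14  path d0:H4→d1:-→d2:-→d3:-→d4:-→d5:-→d6:-→d7:-→d8:H6  best=H6
  ? 174.0.0.0  path d0:H4→d1:-→d2:-→d3:-→d4:-→d5:-→d6:-→d7:-→d8:H6  best=H6
  ? 174.77.240.113  path d0:H4→d1:-→d2:-→d3:-→d4:-→d5:-→d6:-→d7:-→d8:H6  best=H6
  del 174.0.0.0/8 (clear depth 8)
  add 137.32.0.0/12 -> H2 at depth 12
  ? 137.32.153.73  path d0:H4→d1:-→d2:-→d3:-→d4:-→d5:-→d6:-→d7:-→d8:-→d9:-→d10:-→d11:-→d12:H2  best=H2
  add 137.39.0.0/16 -> H4 at depth 16
  add 137.39.226.160/28 -> H6 at depth 28
  add 174.240.0.0/12 -> H5 at depth 12
  add 137.0.0.0/8 -> H0 at depth 8
  add 96.117.0.0/17 -> H1 at depth 17
  add 174.253.10.0/24 -> H4 at depth 24
  ? 137.39.226.165  path d0:H4→d1:-→d2:-→d3:-→d4:-→d5:-→d6:-→d7:-→d8:H0→d9:-→d10:-→d11:-→d12:H2→d13:-→d14:-→d15:-→d16:H4→d17:-→d18:-→d19:-→d20:-→d21:-→d22:-→d23:-→d24:-→d25:-→d26:-→d27:-→d28:H6  best=H6
  ? 96.117.1.55  path d0:H4→d1:-→d2:-→d3:-→d4:-→d5:-→d6:-→d7:-→d8:-→d9:-→d10:-→d11:-→d12:-→d13:-→d14:-→d15:-→d16:-→d17:H1  best=H1
  add 160.0.0.0/3 -> H6 at depth 3
  del 137.32.0.0/12 (clear depth 12)
  add 0.0.0.0/0 -> H0 at depth 0
  add 0.0.0.0/0 -> H1 at depth 0
  ? 160.0.0.9  path d0:H1→d1:-→d2:-→d3:H6→d4:-  best=H6
  del 137.0.0.0/8 (clear depth 8)
  del 174.240.0.0/12 (clear depth 12)
  add 96.117.64.0/18 -> H2 at depth 18
  add 137.39.226.162/32 -> H3 at depth 32
  add 0.0.0.0/0 -> H1 at depth 0
  ? 137.39.0.0  path d0:H1→d1:-→d2:-→d3:-→d4:-→d5:-→d6:-→d7:-→d8:-→d9:-→d10:-→d11:-→d12:-→d13:-→d14:-→d15:-→d16:H4  best=H4
  add 137.36.0.0/14 -> H4 at depth 14
  add 137.39.226.162/32 -> H0 at depth 32
  add 0.0.0.0/0 -> H1 at depth 0
  add 96.116.0.0/14 -> H3 at depth 14
  add 174.253.10.0/24 -> H1 at depth 24
  ? 96.116.3.242  path d0:H1→d1:-→d2:-→d3:-→d4:-→d5:-→d6:-→d7:-→d8:-→d9:-→d10:-→d11:-→d12:-→d13:-→d14:H3→d15:-  best=H3
  del 96.117.64.0/18 (clear depth 18)

== LOOKUPS ==
["H4","H6","H6","H6","H2","H6","H1","H6","H4","H3"]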